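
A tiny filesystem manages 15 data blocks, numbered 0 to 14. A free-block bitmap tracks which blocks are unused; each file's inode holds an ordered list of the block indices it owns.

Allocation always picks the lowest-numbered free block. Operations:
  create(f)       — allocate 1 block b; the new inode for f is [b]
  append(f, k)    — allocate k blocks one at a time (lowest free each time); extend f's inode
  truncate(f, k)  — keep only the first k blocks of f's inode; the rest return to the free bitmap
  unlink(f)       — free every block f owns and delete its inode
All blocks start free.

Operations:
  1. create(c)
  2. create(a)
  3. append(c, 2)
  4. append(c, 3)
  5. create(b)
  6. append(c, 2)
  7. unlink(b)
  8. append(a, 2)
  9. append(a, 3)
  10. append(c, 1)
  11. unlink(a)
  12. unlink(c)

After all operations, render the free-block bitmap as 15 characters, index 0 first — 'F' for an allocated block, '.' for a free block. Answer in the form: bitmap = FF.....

after create(c) → c:[0]  free=[F..............]
after create(a) → a:[1], c:[0]  free=[FF.............]
after append(c, 2) → a:[1], c:[0, 2, 3]  free=[FFFF...........]
after append(c, 3) → a:[1], c:[0, 2, 3, 4, 5, 6]  free=[FFFFFFF........]
after create(b) → a:[1], b:[7], c:[0, 2, 3, 4, 5, 6]  free=[FFFFFFFF.......]
after append(c, 2) → a:[1], b:[7], c:[0, 2, 3, 4, 5, 6, 8, 9]  free=[FFFFFFFFFF.....]
after unlink(b) → a:[1], c:[0, 2, 3, 4, 5, 6, 8, 9]  free=[FFFFFFF.FF.....]
after append(a, 2) → a:[1, 7, 10], c:[0, 2, 3, 4, 5, 6, 8, 9]  free=[FFFFFFFFFFF....]
after append(a, 3) → a:[1, 7, 10, 11, 12, 13], c:[0, 2, 3, 4, 5, 6, 8, 9]  free=[FFFFFFFFFFFFFF.]
after append(c, 1) → a:[1, 7, 10, 11, 12, 13], c:[0, 2, 3, 4, 5, 6, 8, 9, 14]  free=[FFFFFFFFFFFFFFF]
after unlink(a) → c:[0, 2, 3, 4, 5, 6, 8, 9, 14]  free=[F.FFFFF.FF....F]
after unlink(c) →   free=[...............]

bitmap = ...............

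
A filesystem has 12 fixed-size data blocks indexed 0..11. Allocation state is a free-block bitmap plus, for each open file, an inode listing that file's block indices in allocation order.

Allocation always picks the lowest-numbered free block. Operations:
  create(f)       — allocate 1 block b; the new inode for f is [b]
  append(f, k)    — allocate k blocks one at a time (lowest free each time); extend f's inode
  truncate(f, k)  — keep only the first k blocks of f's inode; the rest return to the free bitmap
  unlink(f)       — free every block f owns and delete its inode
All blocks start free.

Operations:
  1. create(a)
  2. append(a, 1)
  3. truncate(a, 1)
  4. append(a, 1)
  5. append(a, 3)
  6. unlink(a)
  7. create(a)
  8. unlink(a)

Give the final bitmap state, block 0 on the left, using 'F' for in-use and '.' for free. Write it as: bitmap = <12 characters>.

after create(a) → a:[0]  free=[F...........]
after append(a, 1) → a:[0, 1]  free=[FF..........]
after truncate(a, 1) → a:[0]  free=[F...........]
after append(a, 1) → a:[0, 1]  free=[FF..........]
after append(a, 3) → a:[0, 1, 2, 3, 4]  free=[FFFFF.......]
after unlink(a) →   free=[............]
after create(a) → a:[0]  free=[F...........]
after unlink(a) →   free=[............]

bitmap = ............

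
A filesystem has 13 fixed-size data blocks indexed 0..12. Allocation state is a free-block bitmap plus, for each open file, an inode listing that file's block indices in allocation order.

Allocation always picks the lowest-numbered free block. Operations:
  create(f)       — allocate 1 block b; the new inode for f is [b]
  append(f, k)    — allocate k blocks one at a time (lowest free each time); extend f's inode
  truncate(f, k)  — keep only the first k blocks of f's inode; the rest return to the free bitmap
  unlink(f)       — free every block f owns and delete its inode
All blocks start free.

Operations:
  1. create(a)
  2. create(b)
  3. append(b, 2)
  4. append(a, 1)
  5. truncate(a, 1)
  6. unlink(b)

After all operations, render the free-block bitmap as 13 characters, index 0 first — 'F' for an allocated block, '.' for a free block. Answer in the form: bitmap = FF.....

bitmap = F............

create(a): bitmap=F............ | a=[0]
create(b): bitmap=FF........... | a=[0] b=[1]
append(b, 2): bitmap=FFFF......... | a=[0] b=[1, 2, 3]
append(a, 1): bitmap=FFFFF........ | a=[0, 4] b=[1, 2, 3]
truncate(a, 1): bitmap=FFFF......... | a=[0] b=[1, 2, 3]
unlink(b): bitmap=F............ | a=[0]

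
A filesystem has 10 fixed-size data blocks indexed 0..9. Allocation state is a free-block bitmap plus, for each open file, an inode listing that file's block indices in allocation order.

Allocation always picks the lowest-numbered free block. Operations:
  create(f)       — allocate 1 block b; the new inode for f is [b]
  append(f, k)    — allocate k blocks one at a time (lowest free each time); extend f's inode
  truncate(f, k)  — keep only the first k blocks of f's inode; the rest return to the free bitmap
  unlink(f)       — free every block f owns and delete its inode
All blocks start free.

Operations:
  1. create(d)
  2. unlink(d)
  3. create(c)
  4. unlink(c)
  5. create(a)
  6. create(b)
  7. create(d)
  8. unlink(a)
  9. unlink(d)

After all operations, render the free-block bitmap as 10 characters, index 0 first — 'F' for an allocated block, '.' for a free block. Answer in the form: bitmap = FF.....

bitmap = .F........

[1] create(d) — d=0 (map F.........)
[2] unlink(d) —  (map ..........)
[3] create(c) — c=0 (map F.........)
[4] unlink(c) —  (map ..........)
[5] create(a) — a=0 (map F.........)
[6] create(b) — a=0 b=1 (map FF........)
[7] create(d) — a=0 b=1 d=2 (map FFF.......)
[8] unlink(a) — b=1 d=2 (map .FF.......)
[9] unlink(d) — b=1 (map .F........)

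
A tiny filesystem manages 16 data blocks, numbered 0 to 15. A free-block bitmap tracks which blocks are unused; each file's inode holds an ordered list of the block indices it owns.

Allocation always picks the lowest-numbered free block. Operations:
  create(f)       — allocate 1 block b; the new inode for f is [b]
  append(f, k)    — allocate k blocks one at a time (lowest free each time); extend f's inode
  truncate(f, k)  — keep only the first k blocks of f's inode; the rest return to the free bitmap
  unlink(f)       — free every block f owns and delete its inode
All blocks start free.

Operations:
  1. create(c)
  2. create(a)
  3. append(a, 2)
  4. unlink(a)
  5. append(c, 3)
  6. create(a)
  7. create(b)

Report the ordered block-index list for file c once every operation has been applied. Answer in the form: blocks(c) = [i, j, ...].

blocks(c) = [0, 1, 2, 3]

[1] create(c) — c=0 (map F...............)
[2] create(a) — a=1 c=0 (map FF..............)
[3] append(a, 2) — a=1,2,3 c=0 (map FFFF............)
[4] unlink(a) — c=0 (map F...............)
[5] append(c, 3) — c=0,1,2,3 (map FFFF............)
[6] create(a) — a=4 c=0,1,2,3 (map FFFFF...........)
[7] create(b) — a=4 b=5 c=0,1,2,3 (map FFFFFF..........)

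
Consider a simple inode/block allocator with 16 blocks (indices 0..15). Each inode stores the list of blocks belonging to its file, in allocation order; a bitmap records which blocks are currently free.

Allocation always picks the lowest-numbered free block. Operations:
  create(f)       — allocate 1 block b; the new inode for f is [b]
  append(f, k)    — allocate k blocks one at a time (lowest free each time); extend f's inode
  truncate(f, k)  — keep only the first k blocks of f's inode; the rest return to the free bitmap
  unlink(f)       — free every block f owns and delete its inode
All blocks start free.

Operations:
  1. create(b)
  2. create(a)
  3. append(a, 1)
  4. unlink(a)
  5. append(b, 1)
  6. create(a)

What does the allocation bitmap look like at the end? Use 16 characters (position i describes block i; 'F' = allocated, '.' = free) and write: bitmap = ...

create(b): bitmap=F............... | b=[0]
create(a): bitmap=FF.............. | a=[1] b=[0]
append(a, 1): bitmap=FFF............. | a=[1, 2] b=[0]
unlink(a): bitmap=F............... | b=[0]
append(b, 1): bitmap=FF.............. | b=[0, 1]
create(a): bitmap=FFF............. | a=[2] b=[0, 1]

bitmap = FFF.............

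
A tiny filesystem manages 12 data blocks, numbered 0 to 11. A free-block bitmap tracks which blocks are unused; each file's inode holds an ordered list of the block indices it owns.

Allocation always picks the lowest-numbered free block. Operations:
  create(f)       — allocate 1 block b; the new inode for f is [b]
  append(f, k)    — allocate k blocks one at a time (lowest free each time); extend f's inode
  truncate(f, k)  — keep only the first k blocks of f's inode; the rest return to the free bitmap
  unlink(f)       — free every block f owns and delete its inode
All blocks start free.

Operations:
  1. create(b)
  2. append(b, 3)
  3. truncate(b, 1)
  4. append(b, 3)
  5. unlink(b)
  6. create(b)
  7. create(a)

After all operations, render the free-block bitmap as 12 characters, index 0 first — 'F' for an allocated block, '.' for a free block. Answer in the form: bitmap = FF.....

after create(b) → b:[0]  free=[F...........]
after append(b, 3) → b:[0, 1, 2, 3]  free=[FFFF........]
after truncate(b, 1) → b:[0]  free=[F...........]
after append(b, 3) → b:[0, 1, 2, 3]  free=[FFFF........]
after unlink(b) →   free=[............]
after create(b) → b:[0]  free=[F...........]
after create(a) → a:[1], b:[0]  free=[FF..........]

bitmap = FF..........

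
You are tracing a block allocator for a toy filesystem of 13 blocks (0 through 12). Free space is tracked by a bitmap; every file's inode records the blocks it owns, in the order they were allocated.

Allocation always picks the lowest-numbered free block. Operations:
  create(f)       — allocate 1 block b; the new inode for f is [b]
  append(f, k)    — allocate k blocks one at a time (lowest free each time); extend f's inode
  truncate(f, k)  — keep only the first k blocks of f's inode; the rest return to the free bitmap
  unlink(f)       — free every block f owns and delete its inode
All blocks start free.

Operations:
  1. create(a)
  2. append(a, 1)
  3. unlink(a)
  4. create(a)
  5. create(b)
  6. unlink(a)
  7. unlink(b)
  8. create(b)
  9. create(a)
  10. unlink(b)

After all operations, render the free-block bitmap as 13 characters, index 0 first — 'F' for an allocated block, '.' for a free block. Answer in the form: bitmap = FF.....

bitmap = .F...........

  1. create(a)  ⇒  F............  {a→[0]}
  2. append(a, 1)  ⇒  FF...........  {a→[0, 1]}
  3. unlink(a)  ⇒  .............  {}
  4. create(a)  ⇒  F............  {a→[0]}
  5. create(b)  ⇒  FF...........  {a→[0]; b→[1]}
  6. unlink(a)  ⇒  .F...........  {b→[1]}
  7. unlink(b)  ⇒  .............  {}
  8. create(b)  ⇒  F............  {b→[0]}
  9. create(a)  ⇒  FF...........  {a→[1]; b→[0]}
  10. unlink(b)  ⇒  .F...........  {a→[1]}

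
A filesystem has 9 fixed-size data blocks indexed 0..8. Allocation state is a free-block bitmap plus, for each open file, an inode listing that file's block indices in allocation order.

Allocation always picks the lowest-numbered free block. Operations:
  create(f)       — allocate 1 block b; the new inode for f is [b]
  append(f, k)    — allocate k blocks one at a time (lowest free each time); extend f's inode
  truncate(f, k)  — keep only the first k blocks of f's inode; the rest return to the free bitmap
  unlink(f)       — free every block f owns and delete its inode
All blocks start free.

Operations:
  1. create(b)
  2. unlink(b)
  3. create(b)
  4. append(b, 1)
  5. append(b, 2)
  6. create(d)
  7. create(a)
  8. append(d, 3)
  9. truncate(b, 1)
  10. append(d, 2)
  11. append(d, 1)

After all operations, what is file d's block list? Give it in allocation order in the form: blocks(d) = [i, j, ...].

after create(b) → b:[0]  free=[F........]
after unlink(b) →   free=[.........]
after create(b) → b:[0]  free=[F........]
after append(b, 1) → b:[0, 1]  free=[FF.......]
after append(b, 2) → b:[0, 1, 2, 3]  free=[FFFF.....]
after create(d) → b:[0, 1, 2, 3], d:[4]  free=[FFFFF....]
after create(a) → a:[5], b:[0, 1, 2, 3], d:[4]  free=[FFFFFF...]
after append(d, 3) → a:[5], b:[0, 1, 2, 3], d:[4, 6, 7, 8]  free=[FFFFFFFFF]
after truncate(b, 1) → a:[5], b:[0], d:[4, 6, 7, 8]  free=[F...FFFFF]
after append(d, 2) → a:[5], b:[0], d:[4, 6, 7, 8, 1, 2]  free=[FFF.FFFFF]
after append(d, 1) → a:[5], b:[0], d:[4, 6, 7, 8, 1, 2, 3]  free=[FFFFFFFFF]

blocks(d) = [4, 6, 7, 8, 1, 2, 3]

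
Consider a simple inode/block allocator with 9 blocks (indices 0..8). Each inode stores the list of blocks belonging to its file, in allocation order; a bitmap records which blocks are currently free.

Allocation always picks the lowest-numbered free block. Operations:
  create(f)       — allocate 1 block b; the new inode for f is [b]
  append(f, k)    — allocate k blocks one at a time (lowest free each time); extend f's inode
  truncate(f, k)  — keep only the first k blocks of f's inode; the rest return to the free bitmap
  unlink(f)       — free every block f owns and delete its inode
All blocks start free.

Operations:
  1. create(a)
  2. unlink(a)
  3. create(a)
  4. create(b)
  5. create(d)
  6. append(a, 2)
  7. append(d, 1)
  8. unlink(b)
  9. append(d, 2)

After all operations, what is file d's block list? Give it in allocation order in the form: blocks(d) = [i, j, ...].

create(a): bitmap=F........ | a=[0]
unlink(a): bitmap=......... | 
create(a): bitmap=F........ | a=[0]
create(b): bitmap=FF....... | a=[0] b=[1]
create(d): bitmap=FFF...... | a=[0] b=[1] d=[2]
append(a, 2): bitmap=FFFFF.... | a=[0, 3, 4] b=[1] d=[2]
append(d, 1): bitmap=FFFFFF... | a=[0, 3, 4] b=[1] d=[2, 5]
unlink(b): bitmap=F.FFFF... | a=[0, 3, 4] d=[2, 5]
append(d, 2): bitmap=FFFFFFF.. | a=[0, 3, 4] d=[2, 5, 1, 6]

blocks(d) = [2, 5, 1, 6]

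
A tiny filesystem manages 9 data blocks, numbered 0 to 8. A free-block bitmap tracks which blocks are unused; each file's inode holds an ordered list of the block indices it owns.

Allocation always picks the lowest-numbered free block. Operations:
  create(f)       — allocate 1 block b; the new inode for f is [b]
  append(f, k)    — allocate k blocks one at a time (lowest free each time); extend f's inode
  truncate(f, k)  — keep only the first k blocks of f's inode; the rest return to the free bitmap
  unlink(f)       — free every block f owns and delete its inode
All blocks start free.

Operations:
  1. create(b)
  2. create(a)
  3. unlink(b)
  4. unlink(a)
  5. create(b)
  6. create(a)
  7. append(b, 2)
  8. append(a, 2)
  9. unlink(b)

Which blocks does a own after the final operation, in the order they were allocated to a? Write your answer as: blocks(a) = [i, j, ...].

[1] create(b) — b=0 (map F........)
[2] create(a) — a=1 b=0 (map FF.......)
[3] unlink(b) — a=1 (map .F.......)
[4] unlink(a) —  (map .........)
[5] create(b) — b=0 (map F........)
[6] create(a) — a=1 b=0 (map FF.......)
[7] append(b, 2) — a=1 b=0,2,3 (map FFFF.....)
[8] append(a, 2) — a=1,4,5 b=0,2,3 (map FFFFFF...)
[9] unlink(b) — a=1,4,5 (map .F..FF...)

blocks(a) = [1, 4, 5]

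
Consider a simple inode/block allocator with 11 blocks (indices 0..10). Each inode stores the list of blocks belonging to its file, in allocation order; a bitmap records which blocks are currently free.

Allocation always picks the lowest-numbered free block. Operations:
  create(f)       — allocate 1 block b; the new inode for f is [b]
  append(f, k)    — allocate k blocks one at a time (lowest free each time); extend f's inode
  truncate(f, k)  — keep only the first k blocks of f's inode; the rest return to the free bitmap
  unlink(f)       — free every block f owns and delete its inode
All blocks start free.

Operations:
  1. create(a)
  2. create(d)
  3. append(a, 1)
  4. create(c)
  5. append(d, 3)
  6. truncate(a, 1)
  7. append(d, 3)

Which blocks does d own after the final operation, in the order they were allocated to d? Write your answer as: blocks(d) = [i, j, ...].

blocks(d) = [1, 4, 5, 6, 2, 7, 8]

  1. create(a)  ⇒  F..........  {a→[0]}
  2. create(d)  ⇒  FF.........  {a→[0]; d→[1]}
  3. append(a, 1)  ⇒  FFF........  {a→[0, 2]; d→[1]}
  4. create(c)  ⇒  FFFF.......  {a→[0, 2]; c→[3]; d→[1]}
  5. append(d, 3)  ⇒  FFFFFFF....  {a→[0, 2]; c→[3]; d→[1, 4, 5, 6]}
  6. truncate(a, 1)  ⇒  FF.FFFF....  {a→[0]; c→[3]; d→[1, 4, 5, 6]}
  7. append(d, 3)  ⇒  FFFFFFFFF..  {a→[0]; c→[3]; d→[1, 4, 5, 6, 2, 7, 8]}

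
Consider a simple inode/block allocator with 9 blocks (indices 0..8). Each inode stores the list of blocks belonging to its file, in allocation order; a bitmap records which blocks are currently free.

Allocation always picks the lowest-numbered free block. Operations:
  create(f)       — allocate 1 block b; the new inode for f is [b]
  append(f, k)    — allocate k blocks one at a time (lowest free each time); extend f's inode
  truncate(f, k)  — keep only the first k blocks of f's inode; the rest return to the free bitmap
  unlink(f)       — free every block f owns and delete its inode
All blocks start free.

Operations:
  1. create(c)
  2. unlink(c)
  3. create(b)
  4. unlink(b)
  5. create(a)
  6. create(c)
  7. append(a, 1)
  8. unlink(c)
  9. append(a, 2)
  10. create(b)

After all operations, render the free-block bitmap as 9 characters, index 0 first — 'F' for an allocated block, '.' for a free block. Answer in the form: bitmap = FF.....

  1. create(c)  ⇒  F........  {c→[0]}
  2. unlink(c)  ⇒  .........  {}
  3. create(b)  ⇒  F........  {b→[0]}
  4. unlink(b)  ⇒  .........  {}
  5. create(a)  ⇒  F........  {a→[0]}
  6. create(c)  ⇒  FF.......  {a→[0]; c→[1]}
  7. append(a, 1)  ⇒  FFF......  {a→[0, 2]; c→[1]}
  8. unlink(c)  ⇒  F.F......  {a→[0, 2]}
  9. append(a, 2)  ⇒  FFFF.....  {a→[0, 2, 1, 3]}
  10. create(b)  ⇒  FFFFF....  {a→[0, 2, 1, 3]; b→[4]}

bitmap = FFFFF....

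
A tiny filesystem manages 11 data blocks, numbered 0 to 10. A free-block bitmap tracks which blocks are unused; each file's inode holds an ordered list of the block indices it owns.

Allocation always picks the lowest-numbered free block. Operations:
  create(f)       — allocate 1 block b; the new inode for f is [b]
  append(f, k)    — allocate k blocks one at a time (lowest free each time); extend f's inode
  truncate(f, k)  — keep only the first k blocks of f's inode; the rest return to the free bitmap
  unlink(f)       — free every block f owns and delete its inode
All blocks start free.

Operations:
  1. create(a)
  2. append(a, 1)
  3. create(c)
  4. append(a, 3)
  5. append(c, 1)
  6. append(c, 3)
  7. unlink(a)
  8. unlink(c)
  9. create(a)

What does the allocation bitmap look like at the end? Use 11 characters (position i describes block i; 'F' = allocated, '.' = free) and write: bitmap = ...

bitmap = F..........

[1] create(a) — a=0 (map F..........)
[2] append(a, 1) — a=0,1 (map FF.........)
[3] create(c) — a=0,1 c=2 (map FFF........)
[4] append(a, 3) — a=0,1,3,4,5 c=2 (map FFFFFF.....)
[5] append(c, 1) — a=0,1,3,4,5 c=2,6 (map FFFFFFF....)
[6] append(c, 3) — a=0,1,3,4,5 c=2,6,7,8,9 (map FFFFFFFFFF.)
[7] unlink(a) — c=2,6,7,8,9 (map ..F...FFFF.)
[8] unlink(c) —  (map ...........)
[9] create(a) — a=0 (map F..........)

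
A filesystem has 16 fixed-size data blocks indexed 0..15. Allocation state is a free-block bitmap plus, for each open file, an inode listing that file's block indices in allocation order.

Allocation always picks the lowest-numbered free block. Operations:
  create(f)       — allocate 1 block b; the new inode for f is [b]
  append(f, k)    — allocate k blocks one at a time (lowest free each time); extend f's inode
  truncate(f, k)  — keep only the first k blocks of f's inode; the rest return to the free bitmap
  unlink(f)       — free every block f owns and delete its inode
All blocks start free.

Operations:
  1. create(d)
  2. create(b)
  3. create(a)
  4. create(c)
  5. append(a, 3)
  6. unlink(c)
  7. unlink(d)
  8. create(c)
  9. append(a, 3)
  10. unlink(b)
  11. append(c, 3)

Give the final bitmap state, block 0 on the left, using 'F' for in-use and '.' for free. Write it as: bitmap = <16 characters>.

bitmap = FFFFFFFFFFF.....

create(d): bitmap=F............... | d=[0]
create(b): bitmap=FF.............. | b=[1] d=[0]
create(a): bitmap=FFF............. | a=[2] b=[1] d=[0]
create(c): bitmap=FFFF............ | a=[2] b=[1] c=[3] d=[0]
append(a, 3): bitmap=FFFFFFF......... | a=[2, 4, 5, 6] b=[1] c=[3] d=[0]
unlink(c): bitmap=FFF.FFF......... | a=[2, 4, 5, 6] b=[1] d=[0]
unlink(d): bitmap=.FF.FFF......... | a=[2, 4, 5, 6] b=[1]
create(c): bitmap=FFF.FFF......... | a=[2, 4, 5, 6] b=[1] c=[0]
append(a, 3): bitmap=FFFFFFFFF....... | a=[2, 4, 5, 6, 3, 7, 8] b=[1] c=[0]
unlink(b): bitmap=F.FFFFFFF....... | a=[2, 4, 5, 6, 3, 7, 8] c=[0]
append(c, 3): bitmap=FFFFFFFFFFF..... | a=[2, 4, 5, 6, 3, 7, 8] c=[0, 1, 9, 10]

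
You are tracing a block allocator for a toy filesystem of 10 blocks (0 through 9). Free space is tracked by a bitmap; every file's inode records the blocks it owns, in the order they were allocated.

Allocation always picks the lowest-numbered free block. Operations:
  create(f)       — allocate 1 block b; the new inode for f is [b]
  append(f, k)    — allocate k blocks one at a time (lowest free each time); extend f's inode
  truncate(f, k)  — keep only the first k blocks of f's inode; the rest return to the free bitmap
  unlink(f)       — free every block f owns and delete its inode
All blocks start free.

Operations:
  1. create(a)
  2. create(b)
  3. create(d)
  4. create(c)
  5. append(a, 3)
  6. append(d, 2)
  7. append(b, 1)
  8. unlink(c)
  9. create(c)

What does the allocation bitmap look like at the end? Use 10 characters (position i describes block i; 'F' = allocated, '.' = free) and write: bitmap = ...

create(a): bitmap=F......... | a=[0]
create(b): bitmap=FF........ | a=[0] b=[1]
create(d): bitmap=FFF....... | a=[0] b=[1] d=[2]
create(c): bitmap=FFFF...... | a=[0] b=[1] c=[3] d=[2]
append(a, 3): bitmap=FFFFFFF... | a=[0, 4, 5, 6] b=[1] c=[3] d=[2]
append(d, 2): bitmap=FFFFFFFFF. | a=[0, 4, 5, 6] b=[1] c=[3] d=[2, 7, 8]
append(b, 1): bitmap=FFFFFFFFFF | a=[0, 4, 5, 6] b=[1, 9] c=[3] d=[2, 7, 8]
unlink(c): bitmap=FFF.FFFFFF | a=[0, 4, 5, 6] b=[1, 9] d=[2, 7, 8]
create(c): bitmap=FFFFFFFFFF | a=[0, 4, 5, 6] b=[1, 9] c=[3] d=[2, 7, 8]

bitmap = FFFFFFFFFF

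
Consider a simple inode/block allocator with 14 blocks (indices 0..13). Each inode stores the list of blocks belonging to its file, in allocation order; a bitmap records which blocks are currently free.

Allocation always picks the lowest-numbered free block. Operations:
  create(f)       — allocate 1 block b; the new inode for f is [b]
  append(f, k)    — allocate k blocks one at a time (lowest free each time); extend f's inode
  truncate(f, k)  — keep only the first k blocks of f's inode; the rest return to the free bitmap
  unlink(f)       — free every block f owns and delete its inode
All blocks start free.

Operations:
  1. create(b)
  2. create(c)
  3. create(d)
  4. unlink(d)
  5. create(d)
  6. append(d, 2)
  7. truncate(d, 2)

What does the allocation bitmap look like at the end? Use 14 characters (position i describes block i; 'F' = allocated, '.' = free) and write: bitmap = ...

bitmap = FFFF..........

  1. create(b)  ⇒  F.............  {b→[0]}
  2. create(c)  ⇒  FF............  {b→[0]; c→[1]}
  3. create(d)  ⇒  FFF...........  {b→[0]; c→[1]; d→[2]}
  4. unlink(d)  ⇒  FF............  {b→[0]; c→[1]}
  5. create(d)  ⇒  FFF...........  {b→[0]; c→[1]; d→[2]}
  6. append(d, 2)  ⇒  FFFFF.........  {b→[0]; c→[1]; d→[2, 3, 4]}
  7. truncate(d, 2)  ⇒  FFFF..........  {b→[0]; c→[1]; d→[2, 3]}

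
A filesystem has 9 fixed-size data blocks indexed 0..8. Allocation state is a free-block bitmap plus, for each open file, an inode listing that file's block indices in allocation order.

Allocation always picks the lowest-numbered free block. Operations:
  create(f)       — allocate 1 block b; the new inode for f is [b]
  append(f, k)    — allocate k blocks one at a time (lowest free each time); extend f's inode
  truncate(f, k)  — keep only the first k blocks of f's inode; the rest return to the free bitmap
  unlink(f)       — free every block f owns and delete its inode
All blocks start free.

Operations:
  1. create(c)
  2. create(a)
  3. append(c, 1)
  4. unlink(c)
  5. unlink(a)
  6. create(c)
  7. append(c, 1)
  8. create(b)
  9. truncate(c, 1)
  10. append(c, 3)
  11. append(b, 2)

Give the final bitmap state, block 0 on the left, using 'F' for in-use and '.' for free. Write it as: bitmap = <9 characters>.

bitmap = FFFFFFF..

create(c): bitmap=F........ | c=[0]
create(a): bitmap=FF....... | a=[1] c=[0]
append(c, 1): bitmap=FFF...... | a=[1] c=[0, 2]
unlink(c): bitmap=.F....... | a=[1]
unlink(a): bitmap=......... | 
create(c): bitmap=F........ | c=[0]
append(c, 1): bitmap=FF....... | c=[0, 1]
create(b): bitmap=FFF...... | b=[2] c=[0, 1]
truncate(c, 1): bitmap=F.F...... | b=[2] c=[0]
append(c, 3): bitmap=FFFFF.... | b=[2] c=[0, 1, 3, 4]
append(b, 2): bitmap=FFFFFFF.. | b=[2, 5, 6] c=[0, 1, 3, 4]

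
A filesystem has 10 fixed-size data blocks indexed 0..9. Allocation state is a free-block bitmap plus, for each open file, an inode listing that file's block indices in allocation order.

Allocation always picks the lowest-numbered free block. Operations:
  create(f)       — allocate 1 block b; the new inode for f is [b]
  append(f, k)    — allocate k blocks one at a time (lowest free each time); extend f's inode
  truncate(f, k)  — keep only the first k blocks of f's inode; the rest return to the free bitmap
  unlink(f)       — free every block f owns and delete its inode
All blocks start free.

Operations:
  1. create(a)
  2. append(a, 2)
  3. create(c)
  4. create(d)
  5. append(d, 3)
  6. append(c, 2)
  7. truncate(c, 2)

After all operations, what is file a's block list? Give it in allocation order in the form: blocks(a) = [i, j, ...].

[1] create(a) — a=0 (map F.........)
[2] append(a, 2) — a=0,1,2 (map FFF.......)
[3] create(c) — a=0,1,2 c=3 (map FFFF......)
[4] create(d) — a=0,1,2 c=3 d=4 (map FFFFF.....)
[5] append(d, 3) — a=0,1,2 c=3 d=4,5,6,7 (map FFFFFFFF..)
[6] append(c, 2) — a=0,1,2 c=3,8,9 d=4,5,6,7 (map FFFFFFFFFF)
[7] truncate(c, 2) — a=0,1,2 c=3,8 d=4,5,6,7 (map FFFFFFFFF.)

blocks(a) = [0, 1, 2]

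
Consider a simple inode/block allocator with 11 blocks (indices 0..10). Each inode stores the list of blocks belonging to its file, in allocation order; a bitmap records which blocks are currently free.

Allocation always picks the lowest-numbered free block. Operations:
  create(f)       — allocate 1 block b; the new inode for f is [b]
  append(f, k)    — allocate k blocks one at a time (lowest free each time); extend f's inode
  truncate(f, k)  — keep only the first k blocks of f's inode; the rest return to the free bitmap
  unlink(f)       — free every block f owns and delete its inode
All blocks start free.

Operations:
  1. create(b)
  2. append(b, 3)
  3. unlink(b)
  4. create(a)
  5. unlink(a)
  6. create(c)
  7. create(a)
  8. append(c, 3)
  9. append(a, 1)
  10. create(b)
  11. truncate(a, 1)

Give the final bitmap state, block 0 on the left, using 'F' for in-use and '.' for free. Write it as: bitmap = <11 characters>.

create(b): bitmap=F.......... | b=[0]
append(b, 3): bitmap=FFFF....... | b=[0, 1, 2, 3]
unlink(b): bitmap=........... | 
create(a): bitmap=F.......... | a=[0]
unlink(a): bitmap=........... | 
create(c): bitmap=F.......... | c=[0]
create(a): bitmap=FF......... | a=[1] c=[0]
append(c, 3): bitmap=FFFFF...... | a=[1] c=[0, 2, 3, 4]
append(a, 1): bitmap=FFFFFF..... | a=[1, 5] c=[0, 2, 3, 4]
create(b): bitmap=FFFFFFF.... | a=[1, 5] b=[6] c=[0, 2, 3, 4]
truncate(a, 1): bitmap=FFFFF.F.... | a=[1] b=[6] c=[0, 2, 3, 4]

bitmap = FFFFF.F....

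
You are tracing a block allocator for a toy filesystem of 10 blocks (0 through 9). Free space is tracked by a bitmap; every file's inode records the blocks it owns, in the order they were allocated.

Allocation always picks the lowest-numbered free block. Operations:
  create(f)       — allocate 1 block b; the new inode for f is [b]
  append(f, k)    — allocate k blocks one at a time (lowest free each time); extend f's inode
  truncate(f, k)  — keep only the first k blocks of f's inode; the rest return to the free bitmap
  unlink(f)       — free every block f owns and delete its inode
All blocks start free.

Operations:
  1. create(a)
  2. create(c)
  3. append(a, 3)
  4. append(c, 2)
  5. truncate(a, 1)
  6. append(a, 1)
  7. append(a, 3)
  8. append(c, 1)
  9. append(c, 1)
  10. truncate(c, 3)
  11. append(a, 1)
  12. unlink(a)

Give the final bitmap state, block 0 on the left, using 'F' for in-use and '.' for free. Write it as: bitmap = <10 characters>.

  1. create(a)  ⇒  F.........  {a→[0]}
  2. create(c)  ⇒  FF........  {a→[0]; c→[1]}
  3. append(a, 3)  ⇒  FFFFF.....  {a→[0, 2, 3, 4]; c→[1]}
  4. append(c, 2)  ⇒  FFFFFFF...  {a→[0, 2, 3, 4]; c→[1, 5, 6]}
  5. truncate(a, 1)  ⇒  FF...FF...  {a→[0]; c→[1, 5, 6]}
  6. append(a, 1)  ⇒  FFF..FF...  {a→[0, 2]; c→[1, 5, 6]}
  7. append(a, 3)  ⇒  FFFFFFFF..  {a→[0, 2, 3, 4, 7]; c→[1, 5, 6]}
  8. append(c, 1)  ⇒  FFFFFFFFF.  {a→[0, 2, 3, 4, 7]; c→[1, 5, 6, 8]}
  9. append(c, 1)  ⇒  FFFFFFFFFF  {a→[0, 2, 3, 4, 7]; c→[1, 5, 6, 8, 9]}
  10. truncate(c, 3)  ⇒  FFFFFFFF..  {a→[0, 2, 3, 4, 7]; c→[1, 5, 6]}
  11. append(a, 1)  ⇒  FFFFFFFFF.  {a→[0, 2, 3, 4, 7, 8]; c→[1, 5, 6]}
  12. unlink(a)  ⇒  .F...FF...  {c→[1, 5, 6]}

bitmap = .F...FF...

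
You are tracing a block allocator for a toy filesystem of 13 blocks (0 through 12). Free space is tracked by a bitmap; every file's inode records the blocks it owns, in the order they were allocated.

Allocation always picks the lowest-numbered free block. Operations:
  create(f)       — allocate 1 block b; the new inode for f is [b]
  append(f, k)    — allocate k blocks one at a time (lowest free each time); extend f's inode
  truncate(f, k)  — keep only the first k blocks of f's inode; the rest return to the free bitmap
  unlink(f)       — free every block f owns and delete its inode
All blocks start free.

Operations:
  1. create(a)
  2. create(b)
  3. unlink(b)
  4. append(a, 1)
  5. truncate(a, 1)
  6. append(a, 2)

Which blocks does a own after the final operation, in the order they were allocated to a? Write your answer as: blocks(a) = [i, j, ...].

blocks(a) = [0, 1, 2]

[1] create(a) — a=0 (map F............)
[2] create(b) — a=0 b=1 (map FF...........)
[3] unlink(b) — a=0 (map F............)
[4] append(a, 1) — a=0,1 (map FF...........)
[5] truncate(a, 1) — a=0 (map F............)
[6] append(a, 2) — a=0,1,2 (map FFF..........)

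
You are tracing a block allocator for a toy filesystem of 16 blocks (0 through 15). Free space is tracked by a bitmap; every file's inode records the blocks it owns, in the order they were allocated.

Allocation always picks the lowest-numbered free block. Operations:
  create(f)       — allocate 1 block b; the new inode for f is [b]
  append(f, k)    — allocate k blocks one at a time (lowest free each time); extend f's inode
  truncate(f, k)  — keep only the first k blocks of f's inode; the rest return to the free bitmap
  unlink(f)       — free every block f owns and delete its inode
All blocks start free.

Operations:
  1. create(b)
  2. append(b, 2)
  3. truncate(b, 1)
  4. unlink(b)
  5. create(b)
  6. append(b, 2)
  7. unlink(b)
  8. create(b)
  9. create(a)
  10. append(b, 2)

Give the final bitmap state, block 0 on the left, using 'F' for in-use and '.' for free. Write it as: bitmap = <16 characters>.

after create(b) → b:[0]  free=[F...............]
after append(b, 2) → b:[0, 1, 2]  free=[FFF.............]
after truncate(b, 1) → b:[0]  free=[F...............]
after unlink(b) →   free=[................]
after create(b) → b:[0]  free=[F...............]
after append(b, 2) → b:[0, 1, 2]  free=[FFF.............]
after unlink(b) →   free=[................]
after create(b) → b:[0]  free=[F...............]
after create(a) → a:[1], b:[0]  free=[FF..............]
after append(b, 2) → a:[1], b:[0, 2, 3]  free=[FFFF............]

bitmap = FFFF............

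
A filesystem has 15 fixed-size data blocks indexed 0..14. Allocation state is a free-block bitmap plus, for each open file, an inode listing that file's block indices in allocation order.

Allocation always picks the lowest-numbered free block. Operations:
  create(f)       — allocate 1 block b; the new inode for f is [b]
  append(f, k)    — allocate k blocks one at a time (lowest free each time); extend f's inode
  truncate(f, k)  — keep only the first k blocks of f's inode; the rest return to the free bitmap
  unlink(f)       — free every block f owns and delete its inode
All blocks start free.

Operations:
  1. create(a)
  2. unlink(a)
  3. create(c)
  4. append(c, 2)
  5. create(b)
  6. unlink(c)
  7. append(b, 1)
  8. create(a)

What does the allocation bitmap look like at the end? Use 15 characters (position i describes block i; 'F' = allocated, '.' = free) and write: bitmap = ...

bitmap = FF.F...........

after create(a) → a:[0]  free=[F..............]
after unlink(a) →   free=[...............]
after create(c) → c:[0]  free=[F..............]
after append(c, 2) → c:[0, 1, 2]  free=[FFF............]
after create(b) → b:[3], c:[0, 1, 2]  free=[FFFF...........]
after unlink(c) → b:[3]  free=[...F...........]
after append(b, 1) → b:[3, 0]  free=[F..F...........]
after create(a) → a:[1], b:[3, 0]  free=[FF.F...........]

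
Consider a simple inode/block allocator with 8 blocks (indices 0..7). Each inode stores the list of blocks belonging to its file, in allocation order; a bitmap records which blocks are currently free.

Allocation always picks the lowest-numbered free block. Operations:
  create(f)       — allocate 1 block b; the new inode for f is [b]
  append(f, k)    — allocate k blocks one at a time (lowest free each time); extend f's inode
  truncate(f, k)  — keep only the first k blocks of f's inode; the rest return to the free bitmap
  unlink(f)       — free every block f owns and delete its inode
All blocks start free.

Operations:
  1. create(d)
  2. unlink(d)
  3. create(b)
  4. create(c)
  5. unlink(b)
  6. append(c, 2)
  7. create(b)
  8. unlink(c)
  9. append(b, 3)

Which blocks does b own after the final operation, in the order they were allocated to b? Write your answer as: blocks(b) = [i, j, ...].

after create(d) → d:[0]  free=[F.......]
after unlink(d) →   free=[........]
after create(b) → b:[0]  free=[F.......]
after create(c) → b:[0], c:[1]  free=[FF......]
after unlink(b) → c:[1]  free=[.F......]
after append(c, 2) → c:[1, 0, 2]  free=[FFF.....]
after create(b) → b:[3], c:[1, 0, 2]  free=[FFFF....]
after unlink(c) → b:[3]  free=[...F....]
after append(b, 3) → b:[3, 0, 1, 2]  free=[FFFF....]

blocks(b) = [3, 0, 1, 2]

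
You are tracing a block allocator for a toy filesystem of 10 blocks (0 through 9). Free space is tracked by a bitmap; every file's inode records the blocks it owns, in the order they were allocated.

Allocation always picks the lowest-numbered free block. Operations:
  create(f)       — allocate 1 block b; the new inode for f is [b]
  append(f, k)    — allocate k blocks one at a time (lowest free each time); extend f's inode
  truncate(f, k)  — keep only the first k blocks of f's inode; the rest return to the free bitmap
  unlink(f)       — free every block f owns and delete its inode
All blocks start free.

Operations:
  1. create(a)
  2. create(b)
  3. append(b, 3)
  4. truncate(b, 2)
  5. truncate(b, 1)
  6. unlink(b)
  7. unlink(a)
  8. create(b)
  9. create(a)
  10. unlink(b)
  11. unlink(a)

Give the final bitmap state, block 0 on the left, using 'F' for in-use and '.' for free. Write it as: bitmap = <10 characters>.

bitmap = ..........

  1. create(a)  ⇒  F.........  {a→[0]}
  2. create(b)  ⇒  FF........  {a→[0]; b→[1]}
  3. append(b, 3)  ⇒  FFFFF.....  {a→[0]; b→[1, 2, 3, 4]}
  4. truncate(b, 2)  ⇒  FFF.......  {a→[0]; b→[1, 2]}
  5. truncate(b, 1)  ⇒  FF........  {a→[0]; b→[1]}
  6. unlink(b)  ⇒  F.........  {a→[0]}
  7. unlink(a)  ⇒  ..........  {}
  8. create(b)  ⇒  F.........  {b→[0]}
  9. create(a)  ⇒  FF........  {a→[1]; b→[0]}
  10. unlink(b)  ⇒  .F........  {a→[1]}
  11. unlink(a)  ⇒  ..........  {}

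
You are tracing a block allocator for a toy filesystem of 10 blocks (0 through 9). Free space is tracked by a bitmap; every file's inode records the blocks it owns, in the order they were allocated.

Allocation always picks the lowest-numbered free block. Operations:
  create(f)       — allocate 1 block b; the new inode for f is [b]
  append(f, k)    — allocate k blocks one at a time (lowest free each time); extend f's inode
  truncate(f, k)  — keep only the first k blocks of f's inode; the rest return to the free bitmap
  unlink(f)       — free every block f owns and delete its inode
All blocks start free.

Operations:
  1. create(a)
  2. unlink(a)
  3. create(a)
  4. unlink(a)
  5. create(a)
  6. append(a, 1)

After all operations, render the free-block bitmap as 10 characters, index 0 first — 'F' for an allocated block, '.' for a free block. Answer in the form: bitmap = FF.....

  1. create(a)  ⇒  F.........  {a→[0]}
  2. unlink(a)  ⇒  ..........  {}
  3. create(a)  ⇒  F.........  {a→[0]}
  4. unlink(a)  ⇒  ..........  {}
  5. create(a)  ⇒  F.........  {a→[0]}
  6. append(a, 1)  ⇒  FF........  {a→[0, 1]}

bitmap = FF........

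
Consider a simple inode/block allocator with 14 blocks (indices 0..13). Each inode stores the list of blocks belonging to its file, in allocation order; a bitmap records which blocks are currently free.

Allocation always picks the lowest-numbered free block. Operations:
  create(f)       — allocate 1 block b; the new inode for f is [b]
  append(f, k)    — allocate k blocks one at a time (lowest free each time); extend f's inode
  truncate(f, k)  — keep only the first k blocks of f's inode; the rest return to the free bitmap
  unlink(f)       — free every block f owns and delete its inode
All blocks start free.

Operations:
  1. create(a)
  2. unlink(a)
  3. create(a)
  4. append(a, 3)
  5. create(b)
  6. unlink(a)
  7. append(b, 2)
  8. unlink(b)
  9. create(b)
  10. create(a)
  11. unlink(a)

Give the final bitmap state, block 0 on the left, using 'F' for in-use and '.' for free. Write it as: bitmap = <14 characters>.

bitmap = F.............

  1. create(a)  ⇒  F.............  {a→[0]}
  2. unlink(a)  ⇒  ..............  {}
  3. create(a)  ⇒  F.............  {a→[0]}
  4. append(a, 3)  ⇒  FFFF..........  {a→[0, 1, 2, 3]}
  5. create(b)  ⇒  FFFFF.........  {a→[0, 1, 2, 3]; b→[4]}
  6. unlink(a)  ⇒  ....F.........  {b→[4]}
  7. append(b, 2)  ⇒  FF..F.........  {b→[4, 0, 1]}
  8. unlink(b)  ⇒  ..............  {}
  9. create(b)  ⇒  F.............  {b→[0]}
  10. create(a)  ⇒  FF............  {a→[1]; b→[0]}
  11. unlink(a)  ⇒  F.............  {b→[0]}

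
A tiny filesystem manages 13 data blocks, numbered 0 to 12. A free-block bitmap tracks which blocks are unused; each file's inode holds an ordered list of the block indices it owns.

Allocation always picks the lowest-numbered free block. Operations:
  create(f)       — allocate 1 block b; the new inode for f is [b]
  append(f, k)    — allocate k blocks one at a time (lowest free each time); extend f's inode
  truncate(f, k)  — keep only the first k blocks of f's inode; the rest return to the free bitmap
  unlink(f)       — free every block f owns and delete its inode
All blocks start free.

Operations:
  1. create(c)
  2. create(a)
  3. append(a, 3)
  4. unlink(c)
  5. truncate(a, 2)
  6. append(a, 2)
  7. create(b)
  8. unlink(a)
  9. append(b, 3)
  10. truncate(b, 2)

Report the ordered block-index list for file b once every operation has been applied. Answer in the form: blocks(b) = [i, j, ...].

blocks(b) = [4, 0]

after create(c) → c:[0]  free=[F............]
after create(a) → a:[1], c:[0]  free=[FF...........]
after append(a, 3) → a:[1, 2, 3, 4], c:[0]  free=[FFFFF........]
after unlink(c) → a:[1, 2, 3, 4]  free=[.FFFF........]
after truncate(a, 2) → a:[1, 2]  free=[.FF..........]
after append(a, 2) → a:[1, 2, 0, 3]  free=[FFFF.........]
after create(b) → a:[1, 2, 0, 3], b:[4]  free=[FFFFF........]
after unlink(a) → b:[4]  free=[....F........]
after append(b, 3) → b:[4, 0, 1, 2]  free=[FFF.F........]
after truncate(b, 2) → b:[4, 0]  free=[F...F........]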